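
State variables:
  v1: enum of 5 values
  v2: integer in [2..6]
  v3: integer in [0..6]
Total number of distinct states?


State space = product of domain sizes of all variables.
Domain sizes:
  v1 (enum of 5 values): 5
  v2 (integer in [2..6]): 5
  v3 (integer in [0..6]): 7
Product = 5 * 5 * 7 = 175

175


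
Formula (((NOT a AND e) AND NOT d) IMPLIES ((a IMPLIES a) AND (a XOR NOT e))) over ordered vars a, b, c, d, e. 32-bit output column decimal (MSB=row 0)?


Formula: (((NOT a AND e) AND NOT d) IMPLIES ((a IMPLIES a) AND (a XOR NOT e))) over a, b, c, d, e (32 rows)
Evaluate each row (bits = a,b,c,d,e, MSB first):
  row 0 [00000]: (((NOT 0 AND 0) AND NOT 0) IMPLIES ((0 IMPLIES 0) AND (0 XOR NOT 0))) -> 1
  row 1 [00001]: (((NOT 0 AND 1) AND NOT 0) IMPLIES ((0 IMPLIES 0) AND (0 XOR NOT 1))) -> 0
  row 2 [00010]: (((NOT 0 AND 0) AND NOT 1) IMPLIES ((0 IMPLIES 0) AND (0 XOR NOT 0))) -> 1
  row 3 [00011]: (((NOT 0 AND 1) AND NOT 1) IMPLIES ((0 IMPLIES 0) AND (0 XOR NOT 1))) -> 1
  row 4 [00100]: (((NOT 0 AND 0) AND NOT 0) IMPLIES ((0 IMPLIES 0) AND (0 XOR NOT 0))) -> 1
  row 5 [00101]: (((NOT 0 AND 1) AND NOT 0) IMPLIES ((0 IMPLIES 0) AND (0 XOR NOT 1))) -> 0
  row 6 [00110]: (((NOT 0 AND 0) AND NOT 1) IMPLIES ((0 IMPLIES 0) AND (0 XOR NOT 0))) -> 1
  row 7 [00111]: (((NOT 0 AND 1) AND NOT 1) IMPLIES ((0 IMPLIES 0) AND (0 XOR NOT 1))) -> 1
  row 8 [01000]: (((NOT 0 AND 0) AND NOT 0) IMPLIES ((0 IMPLIES 0) AND (0 XOR NOT 0))) -> 1
  row 9 [01001]: (((NOT 0 AND 1) AND NOT 0) IMPLIES ((0 IMPLIES 0) AND (0 XOR NOT 1))) -> 0
  row 10 [01010]: (((NOT 0 AND 0) AND NOT 1) IMPLIES ((0 IMPLIES 0) AND (0 XOR NOT 0))) -> 1
  row 11 [01011]: (((NOT 0 AND 1) AND NOT 1) IMPLIES ((0 IMPLIES 0) AND (0 XOR NOT 1))) -> 1
  row 12 [01100]: (((NOT 0 AND 0) AND NOT 0) IMPLIES ((0 IMPLIES 0) AND (0 XOR NOT 0))) -> 1
  row 13 [01101]: (((NOT 0 AND 1) AND NOT 0) IMPLIES ((0 IMPLIES 0) AND (0 XOR NOT 1))) -> 0
  row 14 [01110]: (((NOT 0 AND 0) AND NOT 1) IMPLIES ((0 IMPLIES 0) AND (0 XOR NOT 0))) -> 1
  row 15 [01111]: (((NOT 0 AND 1) AND NOT 1) IMPLIES ((0 IMPLIES 0) AND (0 XOR NOT 1))) -> 1
  row 16 [10000]: (((NOT 1 AND 0) AND NOT 0) IMPLIES ((1 IMPLIES 1) AND (1 XOR NOT 0))) -> 1
  row 17 [10001]: (((NOT 1 AND 1) AND NOT 0) IMPLIES ((1 IMPLIES 1) AND (1 XOR NOT 1))) -> 1
  row 18 [10010]: (((NOT 1 AND 0) AND NOT 1) IMPLIES ((1 IMPLIES 1) AND (1 XOR NOT 0))) -> 1
  row 19 [10011]: (((NOT 1 AND 1) AND NOT 1) IMPLIES ((1 IMPLIES 1) AND (1 XOR NOT 1))) -> 1
  row 20 [10100]: (((NOT 1 AND 0) AND NOT 0) IMPLIES ((1 IMPLIES 1) AND (1 XOR NOT 0))) -> 1
  row 21 [10101]: (((NOT 1 AND 1) AND NOT 0) IMPLIES ((1 IMPLIES 1) AND (1 XOR NOT 1))) -> 1
  row 22 [10110]: (((NOT 1 AND 0) AND NOT 1) IMPLIES ((1 IMPLIES 1) AND (1 XOR NOT 0))) -> 1
  row 23 [10111]: (((NOT 1 AND 1) AND NOT 1) IMPLIES ((1 IMPLIES 1) AND (1 XOR NOT 1))) -> 1
  row 24 [11000]: (((NOT 1 AND 0) AND NOT 0) IMPLIES ((1 IMPLIES 1) AND (1 XOR NOT 0))) -> 1
  row 25 [11001]: (((NOT 1 AND 1) AND NOT 0) IMPLIES ((1 IMPLIES 1) AND (1 XOR NOT 1))) -> 1
  row 26 [11010]: (((NOT 1 AND 0) AND NOT 1) IMPLIES ((1 IMPLIES 1) AND (1 XOR NOT 0))) -> 1
  row 27 [11011]: (((NOT 1 AND 1) AND NOT 1) IMPLIES ((1 IMPLIES 1) AND (1 XOR NOT 1))) -> 1
  row 28 [11100]: (((NOT 1 AND 0) AND NOT 0) IMPLIES ((1 IMPLIES 1) AND (1 XOR NOT 0))) -> 1
  row 29 [11101]: (((NOT 1 AND 1) AND NOT 0) IMPLIES ((1 IMPLIES 1) AND (1 XOR NOT 1))) -> 1
  row 30 [11110]: (((NOT 1 AND 0) AND NOT 1) IMPLIES ((1 IMPLIES 1) AND (1 XOR NOT 0))) -> 1
  row 31 [11111]: (((NOT 1 AND 1) AND NOT 1) IMPLIES ((1 IMPLIES 1) AND (1 XOR NOT 1))) -> 1
Full result column, 4 rows per line (a,b,c fixed per line; d,e runs 00..11 left to right):
  rows 0-3 [a,b,c=000]: 1011  = hex B
  rows 4-7 [a,b,c=001]: 1011  = hex B
  rows 8-11 [a,b,c=010]: 1011  = hex B
  rows 12-15 [a,b,c=011]: 1011  = hex B
  rows 16-19 [a,b,c=100]: 1111  = hex F
  rows 20-23 [a,b,c=101]: 1111  = hex F
  rows 24-27 [a,b,c=110]: 1111  = hex F
  rows 28-31 [a,b,c=111]: 1111  = hex F
Output column (row 0 .. row 31) = 10111011101110111111111111111111
Output column grouped in 4s = 1011 1011 1011 1011 1111 1111 1111 1111 = 0xBBBBFFFF
Convert to decimal digit by digit (value = value*16 + digit):
  B -> 11
  11*16 + 11 (B) = 187
  187*16 + 11 (B) = 3003
  3003*16 + 11 (B) = 48059
  48059*16 + 15 (F) = 768959
  768959*16 + 15 (F) = 12303359
  12303359*16 + 15 (F) = 196853759
  196853759*16 + 15 (F) = 3149660159
Decimal = 3149660159

3149660159


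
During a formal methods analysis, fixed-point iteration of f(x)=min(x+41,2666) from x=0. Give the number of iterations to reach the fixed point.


Step 1: x=0, cap=2666, increment=41
Step 2: x grows by 41 each step until capped at 2666; fixed point is x=2666
Step 3: iterations = ceil(2666/41) = 66

66


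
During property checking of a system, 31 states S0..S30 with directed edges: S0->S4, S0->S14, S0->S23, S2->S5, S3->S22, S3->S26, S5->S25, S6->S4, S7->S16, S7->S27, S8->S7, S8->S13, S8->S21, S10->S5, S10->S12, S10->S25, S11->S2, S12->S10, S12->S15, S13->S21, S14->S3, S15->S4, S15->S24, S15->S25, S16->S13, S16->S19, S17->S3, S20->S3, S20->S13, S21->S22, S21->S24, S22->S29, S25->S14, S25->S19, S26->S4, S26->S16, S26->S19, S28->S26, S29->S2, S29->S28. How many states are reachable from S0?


BFS from S0:
  layer 0: {S0}
  layer 1: {S4, S14, S23}
  layer 2: {S3}
  layer 3: {S22, S26}
  layer 4: {S16, S19, S29}
  layer 5: {S2, S13, S28}
  layer 6: {S5, S21}
  layer 7: {S24, S25}
Reachable set: {S0, S2, S3, S4, S5, S13, S14, S16, S19, S21, S22, S23, S24, S25, S26, S28, S29}
Count = 17

17


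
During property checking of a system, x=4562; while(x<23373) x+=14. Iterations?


Step 1: x goes from 4562 toward 23373 by 14; the body runs while x<23373, so iterations = ceil((bound-start)/step)
Step 2: Distance=18811
Step 3: ceil(18811/14)=1344

1344


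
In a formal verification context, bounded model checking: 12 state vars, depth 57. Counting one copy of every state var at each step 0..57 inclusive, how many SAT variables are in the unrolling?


BMC unrolls to depth k, creating one copy of each state var for steps 0..k.
Step count = 57 + 1 = 58 (steps 0 through 57)
Vars per step = 12
Total = 12 * 58 = 696

696


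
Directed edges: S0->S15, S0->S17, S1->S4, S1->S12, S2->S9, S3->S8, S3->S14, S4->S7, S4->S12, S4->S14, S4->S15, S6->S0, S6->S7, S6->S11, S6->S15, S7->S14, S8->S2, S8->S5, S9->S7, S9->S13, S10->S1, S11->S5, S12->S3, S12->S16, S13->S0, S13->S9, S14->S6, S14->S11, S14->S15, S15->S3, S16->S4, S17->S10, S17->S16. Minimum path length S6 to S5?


BFS layer-by-layer from S6:
  dist 0: {S6}
  dist 1: {S0, S7, S11, S15}
  dist 2: {S3, S5, S14, S17}
  -> S5 reached at distance 2
Shortest path length = 2

2


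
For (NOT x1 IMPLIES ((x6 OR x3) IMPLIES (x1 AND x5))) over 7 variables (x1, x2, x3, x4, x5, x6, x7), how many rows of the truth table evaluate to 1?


Formula: (NOT x1 IMPLIES ((x6 OR x3) IMPLIES (x1 AND x5))) over 7 vars (128 rows)
Evaluate each row (x1, x2, x3, x4, x5, x6, x7 as bits, MSB first):
  row 0 [0000000]: (NOT 0 IMPLIES ((0 OR 0) IMPLIES (0 AND 0))) -> 1
  row 1 [0000001]: (NOT 0 IMPLIES ((0 OR 0) IMPLIES (0 AND 0))) -> 1
  row 2 [0000010]: (NOT 0 IMPLIES ((1 OR 0) IMPLIES (0 AND 0))) -> 0
  row 3 [0000011]: (NOT 0 IMPLIES ((1 OR 0) IMPLIES (0 AND 0))) -> 0
  row 4 [0000100]: (NOT 0 IMPLIES ((0 OR 0) IMPLIES (0 AND 1))) -> 1
  (every remaining row is evaluated the same way; all 128 results are listed next)
Full result column, 8 rows per line (x1,x2,x3,x4 fixed per line; x5,x6,x7 runs 000..111 left to right):
  rows 0-7 [x1,x2,x3,x4=0000]: 11001100  (ones: 4)
  rows 8-15 [x1,x2,x3,x4=0001]: 11001100  (ones: 4)
  rows 16-23 [x1,x2,x3,x4=0010]: 00000000  (ones: 0)
  rows 24-31 [x1,x2,x3,x4=0011]: 00000000  (ones: 0)
  rows 32-39 [x1,x2,x3,x4=0100]: 11001100  (ones: 4)
  rows 40-47 [x1,x2,x3,x4=0101]: 11001100  (ones: 4)
  rows 48-55 [x1,x2,x3,x4=0110]: 00000000  (ones: 0)
  rows 56-63 [x1,x2,x3,x4=0111]: 00000000  (ones: 0)
  rows 64-71 [x1,x2,x3,x4=1000]: 11111111  (ones: 8)
  rows 72-79 [x1,x2,x3,x4=1001]: 11111111  (ones: 8)
  rows 80-87 [x1,x2,x3,x4=1010]: 11111111  (ones: 8)
  rows 88-95 [x1,x2,x3,x4=1011]: 11111111  (ones: 8)
  rows 96-103 [x1,x2,x3,x4=1100]: 11111111  (ones: 8)
  rows 104-111 [x1,x2,x3,x4=1101]: 11111111  (ones: 8)
  rows 112-119 [x1,x2,x3,x4=1110]: 11111111  (ones: 8)
  rows 120-127 [x1,x2,x3,x4=1111]: 11111111  (ones: 8)
Count of 1-rows = 4+4+0+0+4+4+0+0+8+8+8+8+8+8+8+8 = 80

80


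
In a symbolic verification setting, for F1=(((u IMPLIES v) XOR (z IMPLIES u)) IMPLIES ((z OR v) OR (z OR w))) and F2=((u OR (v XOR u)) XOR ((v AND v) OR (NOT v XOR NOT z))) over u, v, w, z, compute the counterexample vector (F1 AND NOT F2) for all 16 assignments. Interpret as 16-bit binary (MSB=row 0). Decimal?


F1 = (((u IMPLIES v) XOR (z IMPLIES u)) IMPLIES ((z OR v) OR (z OR w)))
F2 = ((u OR (v XOR u)) XOR ((v AND v) OR (NOT v XOR NOT z)))
Counterexample to F1=>F2 is where F1=1 and F2=0.
Evaluate each row (bits = u,v,w,z, MSB first):
  row 0 [0000]: F1=1 F2=0 -> F1&~F2 -> 1
  row 1 [0001]: F1=1 F2=1 -> F1&~F2 -> 0
  row 2 [0010]: F1=1 F2=0 -> F1&~F2 -> 1
  row 3 [0011]: F1=1 F2=1 -> F1&~F2 -> 0
  row 4 [0100]: F1=1 F2=0 -> F1&~F2 -> 1
  row 5 [0101]: F1=1 F2=0 -> F1&~F2 -> 1
  row 6 [0110]: F1=1 F2=0 -> F1&~F2 -> 1
  row 7 [0111]: F1=1 F2=0 -> F1&~F2 -> 1
  row 8 [1000]: F1=0 F2=1 -> F1&~F2 -> 0
  row 9 [1001]: F1=1 F2=0 -> F1&~F2 -> 1
  row 10 [1010]: F1=1 F2=1 -> F1&~F2 -> 0
  row 11 [1011]: F1=1 F2=0 -> F1&~F2 -> 1
  row 12 [1100]: F1=1 F2=0 -> F1&~F2 -> 1
  row 13 [1101]: F1=1 F2=0 -> F1&~F2 -> 1
  row 14 [1110]: F1=1 F2=0 -> F1&~F2 -> 1
  row 15 [1111]: F1=1 F2=0 -> F1&~F2 -> 1
Full result column, 4 rows per line (u,v fixed per line; w,z runs 00..11 left to right):
  rows 0-3 [u,v=00]: 1010  = hex A
  rows 4-7 [u,v=01]: 1111  = hex F
  rows 8-11 [u,v=10]: 0101  = hex 5
  rows 12-15 [u,v=11]: 1111  = hex F
Counterexample vector (row 0 .. row 15) = 1010111101011111
Output column grouped in 4s = 1010 1111 0101 1111 = 0xAF5F
Convert to decimal digit by digit (value = value*16 + digit):
  A -> 10
  10*16 + 15 (F) = 175
  175*16 + 5 = 2805
  2805*16 + 15 (F) = 44895
Decimal = 44895

44895


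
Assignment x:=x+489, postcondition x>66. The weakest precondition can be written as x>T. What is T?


Formula: wp(x:=E, P) = P[E/x] (substitute E for x in postcondition)
Step 1: Postcondition: x>66
Step 2: Substitute x+489 for x: x+489>66
Step 3: Solve for x: x > 66-489 = -423

-423


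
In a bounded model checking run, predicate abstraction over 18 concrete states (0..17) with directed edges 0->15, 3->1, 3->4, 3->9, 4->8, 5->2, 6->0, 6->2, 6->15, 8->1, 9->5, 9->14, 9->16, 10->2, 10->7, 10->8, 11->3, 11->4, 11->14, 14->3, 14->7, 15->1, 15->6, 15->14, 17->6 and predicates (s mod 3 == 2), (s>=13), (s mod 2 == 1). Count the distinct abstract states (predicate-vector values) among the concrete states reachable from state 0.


BFS from 0:
Concrete reachable: {0, 1, 2, 3, 4, 5, 6, 7, 8, 9, 14, 15, 16}
Abstract via predicates (s mod 3 == 2), (s>=13), (s mod 2 == 1):
  (0,0,0) <- {0, 4, 6}
  (0,0,1) <- {1, 3, 7, 9}
  (0,1,0) <- {16}
  (0,1,1) <- {15}
  (1,0,0) <- {2, 8}
  (1,0,1) <- {5}
  (1,1,0) <- {14}
Distinct abstract states = 7

7


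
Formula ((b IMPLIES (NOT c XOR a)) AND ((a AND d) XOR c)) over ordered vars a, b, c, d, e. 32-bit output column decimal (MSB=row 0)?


Formula: ((b IMPLIES (NOT c XOR a)) AND ((a AND d) XOR c)) over a, b, c, d, e (32 rows)
Evaluate each row (bits = a,b,c,d,e, MSB first):
  row 0 [00000]: ((0 IMPLIES (NOT 0 XOR 0)) AND ((0 AND 0) XOR 0)) -> 0
  row 1 [00001]: ((0 IMPLIES (NOT 0 XOR 0)) AND ((0 AND 0) XOR 0)) -> 0
  row 2 [00010]: ((0 IMPLIES (NOT 0 XOR 0)) AND ((0 AND 1) XOR 0)) -> 0
  row 3 [00011]: ((0 IMPLIES (NOT 0 XOR 0)) AND ((0 AND 1) XOR 0)) -> 0
  row 4 [00100]: ((0 IMPLIES (NOT 1 XOR 0)) AND ((0 AND 0) XOR 1)) -> 1
  row 5 [00101]: ((0 IMPLIES (NOT 1 XOR 0)) AND ((0 AND 0) XOR 1)) -> 1
  row 6 [00110]: ((0 IMPLIES (NOT 1 XOR 0)) AND ((0 AND 1) XOR 1)) -> 1
  row 7 [00111]: ((0 IMPLIES (NOT 1 XOR 0)) AND ((0 AND 1) XOR 1)) -> 1
  row 8 [01000]: ((1 IMPLIES (NOT 0 XOR 0)) AND ((0 AND 0) XOR 0)) -> 0
  row 9 [01001]: ((1 IMPLIES (NOT 0 XOR 0)) AND ((0 AND 0) XOR 0)) -> 0
  row 10 [01010]: ((1 IMPLIES (NOT 0 XOR 0)) AND ((0 AND 1) XOR 0)) -> 0
  row 11 [01011]: ((1 IMPLIES (NOT 0 XOR 0)) AND ((0 AND 1) XOR 0)) -> 0
  row 12 [01100]: ((1 IMPLIES (NOT 1 XOR 0)) AND ((0 AND 0) XOR 1)) -> 0
  row 13 [01101]: ((1 IMPLIES (NOT 1 XOR 0)) AND ((0 AND 0) XOR 1)) -> 0
  row 14 [01110]: ((1 IMPLIES (NOT 1 XOR 0)) AND ((0 AND 1) XOR 1)) -> 0
  row 15 [01111]: ((1 IMPLIES (NOT 1 XOR 0)) AND ((0 AND 1) XOR 1)) -> 0
  row 16 [10000]: ((0 IMPLIES (NOT 0 XOR 1)) AND ((1 AND 0) XOR 0)) -> 0
  row 17 [10001]: ((0 IMPLIES (NOT 0 XOR 1)) AND ((1 AND 0) XOR 0)) -> 0
  row 18 [10010]: ((0 IMPLIES (NOT 0 XOR 1)) AND ((1 AND 1) XOR 0)) -> 1
  row 19 [10011]: ((0 IMPLIES (NOT 0 XOR 1)) AND ((1 AND 1) XOR 0)) -> 1
  row 20 [10100]: ((0 IMPLIES (NOT 1 XOR 1)) AND ((1 AND 0) XOR 1)) -> 1
  row 21 [10101]: ((0 IMPLIES (NOT 1 XOR 1)) AND ((1 AND 0) XOR 1)) -> 1
  row 22 [10110]: ((0 IMPLIES (NOT 1 XOR 1)) AND ((1 AND 1) XOR 1)) -> 0
  row 23 [10111]: ((0 IMPLIES (NOT 1 XOR 1)) AND ((1 AND 1) XOR 1)) -> 0
  row 24 [11000]: ((1 IMPLIES (NOT 0 XOR 1)) AND ((1 AND 0) XOR 0)) -> 0
  row 25 [11001]: ((1 IMPLIES (NOT 0 XOR 1)) AND ((1 AND 0) XOR 0)) -> 0
  row 26 [11010]: ((1 IMPLIES (NOT 0 XOR 1)) AND ((1 AND 1) XOR 0)) -> 0
  row 27 [11011]: ((1 IMPLIES (NOT 0 XOR 1)) AND ((1 AND 1) XOR 0)) -> 0
  row 28 [11100]: ((1 IMPLIES (NOT 1 XOR 1)) AND ((1 AND 0) XOR 1)) -> 1
  row 29 [11101]: ((1 IMPLIES (NOT 1 XOR 1)) AND ((1 AND 0) XOR 1)) -> 1
  row 30 [11110]: ((1 IMPLIES (NOT 1 XOR 1)) AND ((1 AND 1) XOR 1)) -> 0
  row 31 [11111]: ((1 IMPLIES (NOT 1 XOR 1)) AND ((1 AND 1) XOR 1)) -> 0
Full result column, 4 rows per line (a,b,c fixed per line; d,e runs 00..11 left to right):
  rows 0-3 [a,b,c=000]: 0000  = hex 0
  rows 4-7 [a,b,c=001]: 1111  = hex F
  rows 8-11 [a,b,c=010]: 0000  = hex 0
  rows 12-15 [a,b,c=011]: 0000  = hex 0
  rows 16-19 [a,b,c=100]: 0011  = hex 3
  rows 20-23 [a,b,c=101]: 1100  = hex C
  rows 24-27 [a,b,c=110]: 0000  = hex 0
  rows 28-31 [a,b,c=111]: 1100  = hex C
Output column (row 0 .. row 31) = 00001111000000000011110000001100
Output column grouped in 4s = 0000 1111 0000 0000 0011 1100 0000 1100 = 0x0F003C0C
Convert to decimal digit by digit (value = value*16 + digit):
  0 -> 0
  0*16 + 15 (F) = 15
  15*16 + 0 = 240
  240*16 + 0 = 3840
  3840*16 + 3 = 61443
  61443*16 + 12 (C) = 983100
  983100*16 + 0 = 15729600
  15729600*16 + 12 (C) = 251673612
Decimal = 251673612

251673612


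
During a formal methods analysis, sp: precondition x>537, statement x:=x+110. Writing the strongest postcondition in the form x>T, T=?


Formula: sp(P, x:=E) = exists old_x. (x = E[old_x/x]) AND P[old_x/x] (old_x is the value of x before the assignment; eliminate old_x by solving x = E[old_x/x] for old_x)
Step 1: Precondition P: x>537, i.e. old_x > 537
Step 2: Assignment gives x = old_x + 110, so old_x = x - 110
Step 3: Substitute into P: x - 110 > 537
Step 4: Simplify: x > 537+110 = 647

647


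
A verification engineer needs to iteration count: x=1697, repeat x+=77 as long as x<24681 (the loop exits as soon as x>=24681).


Step 1: x goes from 1697 toward 24681 by 77; the body runs while x<24681, so iterations = ceil((bound-start)/step)
Step 2: Distance=22984
Step 3: ceil(22984/77)=299

299


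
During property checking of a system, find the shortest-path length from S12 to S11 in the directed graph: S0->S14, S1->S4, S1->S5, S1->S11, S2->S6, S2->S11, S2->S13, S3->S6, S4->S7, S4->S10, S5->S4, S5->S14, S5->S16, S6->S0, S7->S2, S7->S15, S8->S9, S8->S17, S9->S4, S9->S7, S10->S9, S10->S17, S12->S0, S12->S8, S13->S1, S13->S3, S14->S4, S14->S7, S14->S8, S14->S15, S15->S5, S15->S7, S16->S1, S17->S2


BFS layer-by-layer from S12:
  dist 0: {S12}
  dist 1: {S0, S8}
  dist 2: {S9, S14, S17}
  dist 3: {S2, S4, S7, S15}
  dist 4: {S5, S6, S10, S11, S13}
  -> S11 reached at distance 4
Shortest path length = 4

4


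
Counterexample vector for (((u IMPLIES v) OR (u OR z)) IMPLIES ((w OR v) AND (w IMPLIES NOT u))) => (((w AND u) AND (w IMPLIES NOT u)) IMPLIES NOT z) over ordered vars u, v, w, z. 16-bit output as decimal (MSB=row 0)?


F1 = (((u IMPLIES v) OR (u OR z)) IMPLIES ((w OR v) AND (w IMPLIES NOT u)))
F2 = (((w AND u) AND (w IMPLIES NOT u)) IMPLIES NOT z)
Counterexample to F1=>F2 is where F1=1 and F2=0.
Evaluate each row (bits = u,v,w,z, MSB first):
  row 0 [0000]: F1=0 F2=1 -> F1&~F2 -> 0
  row 1 [0001]: F1=0 F2=1 -> F1&~F2 -> 0
  row 2 [0010]: F1=1 F2=1 -> F1&~F2 -> 0
  row 3 [0011]: F1=1 F2=1 -> F1&~F2 -> 0
  row 4 [0100]: F1=1 F2=1 -> F1&~F2 -> 0
  row 5 [0101]: F1=1 F2=1 -> F1&~F2 -> 0
  row 6 [0110]: F1=1 F2=1 -> F1&~F2 -> 0
  row 7 [0111]: F1=1 F2=1 -> F1&~F2 -> 0
  row 8 [1000]: F1=0 F2=1 -> F1&~F2 -> 0
  row 9 [1001]: F1=0 F2=1 -> F1&~F2 -> 0
  row 10 [1010]: F1=0 F2=1 -> F1&~F2 -> 0
  row 11 [1011]: F1=0 F2=1 -> F1&~F2 -> 0
  row 12 [1100]: F1=1 F2=1 -> F1&~F2 -> 0
  row 13 [1101]: F1=1 F2=1 -> F1&~F2 -> 0
  row 14 [1110]: F1=0 F2=1 -> F1&~F2 -> 0
  row 15 [1111]: F1=0 F2=1 -> F1&~F2 -> 0
Full result column, 4 rows per line (u,v fixed per line; w,z runs 00..11 left to right):
  rows 0-3 [u,v=00]: 0000  = hex 0
  rows 4-7 [u,v=01]: 0000  = hex 0
  rows 8-11 [u,v=10]: 0000  = hex 0
  rows 12-15 [u,v=11]: 0000  = hex 0
Counterexample vector (row 0 .. row 15) = 0000000000000000
Output column grouped in 4s = 0000 0000 0000 0000 = 0x0000
Convert to decimal digit by digit (value = value*16 + digit):
  0 -> 0
  0*16 + 0 = 0
  0*16 + 0 = 0
  0*16 + 0 = 0
Decimal = 0

0


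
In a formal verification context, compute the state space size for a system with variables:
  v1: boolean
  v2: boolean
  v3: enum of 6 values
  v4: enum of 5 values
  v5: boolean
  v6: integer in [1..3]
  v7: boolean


State space = product of domain sizes of all variables.
Domain sizes:
  v1 (boolean): 2
  v2 (boolean): 2
  v3 (enum of 6 values): 6
  v4 (enum of 5 values): 5
  v5 (boolean): 2
  v6 (integer in [1..3]): 3
  v7 (boolean): 2
Product = 2 * 2 * 6 * 5 * 2 * 3 * 2 = 1440

1440


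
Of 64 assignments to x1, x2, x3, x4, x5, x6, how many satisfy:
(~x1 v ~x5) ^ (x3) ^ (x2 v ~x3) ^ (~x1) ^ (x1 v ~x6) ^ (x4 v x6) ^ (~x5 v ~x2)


CNF with 7 clauses over 6 vars (64 assignments).
An assignment satisfies CNF iff every clause has >=1 true literal.
Check each row (bits = x1,x2,x3,x4,x5,x6; clause T/F shown):
  row 0 [000000]: clauses=TFTTTFT -> 0
  row 1 [000001]: clauses=TFTTFTT -> 0
  row 2 [000010]: clauses=TFTTTFT -> 0
  row 3 [000011]: clauses=TFTTFTT -> 0
  row 4 [000100]: clauses=TFTTTTT -> 0
  (every remaining row is evaluated the same way; all 64 results are listed next)
Full result column, 8 rows per line (x1,x2,x3 fixed per line; x4,x5,x6 runs 000..111 left to right):
  rows 0-7 [x1,x2,x3=000]: 00000000  (ones: 0)
  rows 8-15 [x1,x2,x3=001]: 00000000  (ones: 0)
  rows 16-23 [x1,x2,x3=010]: 00000000  (ones: 0)
  rows 24-31 [x1,x2,x3=011]: 00001000  (ones: 1)
  rows 32-39 [x1,x2,x3=100]: 00000000  (ones: 0)
  rows 40-47 [x1,x2,x3=101]: 00000000  (ones: 0)
  rows 48-55 [x1,x2,x3=110]: 00000000  (ones: 0)
  rows 56-63 [x1,x2,x3=111]: 00000000  (ones: 0)
Satisfying assignments = 0+0+0+1+0+0+0+0 = 1

1


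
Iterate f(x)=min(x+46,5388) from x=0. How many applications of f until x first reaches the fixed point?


Step 1: x=0, cap=5388, increment=46
Step 2: x grows by 46 each step until capped at 5388; fixed point is x=5388
Step 3: iterations = ceil(5388/46) = 118

118


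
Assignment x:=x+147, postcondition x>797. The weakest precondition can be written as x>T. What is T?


Formula: wp(x:=E, P) = P[E/x] (substitute E for x in postcondition)
Step 1: Postcondition: x>797
Step 2: Substitute x+147 for x: x+147>797
Step 3: Solve for x: x > 797-147 = 650

650


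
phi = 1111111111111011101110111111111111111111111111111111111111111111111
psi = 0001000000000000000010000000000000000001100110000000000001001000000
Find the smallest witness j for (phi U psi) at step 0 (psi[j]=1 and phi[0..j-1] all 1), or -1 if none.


(phi U psi) at 0: need smallest j with psi[j]=1 and phi[i]=1 for all i in [0,j).
Scan from step 0:
  step 0: phi=1, psi=0 -> continue
  step 1: phi=1, psi=0 -> continue
  step 2: phi=1, psi=0 -> continue
  step 3: psi=1 and phi held for [0,3) -> witness found
Witness step = 3

3


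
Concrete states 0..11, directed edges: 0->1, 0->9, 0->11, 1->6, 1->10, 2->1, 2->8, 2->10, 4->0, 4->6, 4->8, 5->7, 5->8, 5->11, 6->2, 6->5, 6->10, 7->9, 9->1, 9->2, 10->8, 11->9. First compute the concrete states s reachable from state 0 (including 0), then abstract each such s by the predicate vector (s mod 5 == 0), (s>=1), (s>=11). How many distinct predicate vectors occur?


BFS from 0:
Concrete reachable: {0, 1, 2, 5, 6, 7, 8, 9, 10, 11}
Abstract via predicates (s mod 5 == 0), (s>=1), (s>=11):
  (0,1,0) <- {1, 2, 6, 7, 8, 9}
  (0,1,1) <- {11}
  (1,0,0) <- {0}
  (1,1,0) <- {5, 10}
Distinct abstract states = 4

4


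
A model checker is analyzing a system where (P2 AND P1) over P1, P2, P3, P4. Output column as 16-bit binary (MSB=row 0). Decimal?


Formula: (P2 AND P1) over P1, P2, P3, P4 (16 rows)
Evaluate each row (bits = P1,P2,P3,P4, MSB first):
  row 0 [0000]: (0 AND 0) -> 0
  row 1 [0001]: (0 AND 0) -> 0
  row 2 [0010]: (0 AND 0) -> 0
  row 3 [0011]: (0 AND 0) -> 0
  row 4 [0100]: (1 AND 0) -> 0
  row 5 [0101]: (1 AND 0) -> 0
  row 6 [0110]: (1 AND 0) -> 0
  row 7 [0111]: (1 AND 0) -> 0
  row 8 [1000]: (0 AND 1) -> 0
  row 9 [1001]: (0 AND 1) -> 0
  row 10 [1010]: (0 AND 1) -> 0
  row 11 [1011]: (0 AND 1) -> 0
  row 12 [1100]: (1 AND 1) -> 1
  row 13 [1101]: (1 AND 1) -> 1
  row 14 [1110]: (1 AND 1) -> 1
  row 15 [1111]: (1 AND 1) -> 1
Full result column, 4 rows per line (P1,P2 fixed per line; P3,P4 runs 00..11 left to right):
  rows 0-3 [P1,P2=00]: 0000  = hex 0
  rows 4-7 [P1,P2=01]: 0000  = hex 0
  rows 8-11 [P1,P2=10]: 0000  = hex 0
  rows 12-15 [P1,P2=11]: 1111  = hex F
Output column (row 0 .. row 15) = 0000000000001111
Output column grouped in 4s = 0000 0000 0000 1111 = 0x000F
Convert to decimal digit by digit (value = value*16 + digit):
  0 -> 0
  0*16 + 0 = 0
  0*16 + 0 = 0
  0*16 + 15 (F) = 15
Decimal = 15

15


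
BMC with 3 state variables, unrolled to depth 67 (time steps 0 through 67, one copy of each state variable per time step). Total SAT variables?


BMC unrolls to depth k, creating one copy of each state var for steps 0..k.
Step count = 67 + 1 = 68 (steps 0 through 67)
Vars per step = 3
Total = 3 * 68 = 204

204


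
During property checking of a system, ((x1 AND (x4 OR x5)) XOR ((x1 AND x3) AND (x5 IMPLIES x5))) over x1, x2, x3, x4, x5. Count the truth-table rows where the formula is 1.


Formula: ((x1 AND (x4 OR x5)) XOR ((x1 AND x3) AND (x5 IMPLIES x5))) over 5 vars (32 rows)
Evaluate each row (x1, x2, x3, x4, x5 as bits, MSB first):
  row 0 [00000]: ((0 AND (0 OR 0)) XOR ((0 AND 0) AND (0 IMPLIES 0))) -> 0
  row 1 [00001]: ((0 AND (0 OR 1)) XOR ((0 AND 0) AND (1 IMPLIES 1))) -> 0
  row 2 [00010]: ((0 AND (1 OR 0)) XOR ((0 AND 0) AND (0 IMPLIES 0))) -> 0
  row 3 [00011]: ((0 AND (1 OR 1)) XOR ((0 AND 0) AND (1 IMPLIES 1))) -> 0
  row 4 [00100]: ((0 AND (0 OR 0)) XOR ((0 AND 1) AND (0 IMPLIES 0))) -> 0
  row 5 [00101]: ((0 AND (0 OR 1)) XOR ((0 AND 1) AND (1 IMPLIES 1))) -> 0
  row 6 [00110]: ((0 AND (1 OR 0)) XOR ((0 AND 1) AND (0 IMPLIES 0))) -> 0
  row 7 [00111]: ((0 AND (1 OR 1)) XOR ((0 AND 1) AND (1 IMPLIES 1))) -> 0
  row 8 [01000]: ((0 AND (0 OR 0)) XOR ((0 AND 0) AND (0 IMPLIES 0))) -> 0
  row 9 [01001]: ((0 AND (0 OR 1)) XOR ((0 AND 0) AND (1 IMPLIES 1))) -> 0
  row 10 [01010]: ((0 AND (1 OR 0)) XOR ((0 AND 0) AND (0 IMPLIES 0))) -> 0
  row 11 [01011]: ((0 AND (1 OR 1)) XOR ((0 AND 0) AND (1 IMPLIES 1))) -> 0
  row 12 [01100]: ((0 AND (0 OR 0)) XOR ((0 AND 1) AND (0 IMPLIES 0))) -> 0
  row 13 [01101]: ((0 AND (0 OR 1)) XOR ((0 AND 1) AND (1 IMPLIES 1))) -> 0
  row 14 [01110]: ((0 AND (1 OR 0)) XOR ((0 AND 1) AND (0 IMPLIES 0))) -> 0
  row 15 [01111]: ((0 AND (1 OR 1)) XOR ((0 AND 1) AND (1 IMPLIES 1))) -> 0
  row 16 [10000]: ((1 AND (0 OR 0)) XOR ((1 AND 0) AND (0 IMPLIES 0))) -> 0
  row 17 [10001]: ((1 AND (0 OR 1)) XOR ((1 AND 0) AND (1 IMPLIES 1))) -> 1
  row 18 [10010]: ((1 AND (1 OR 0)) XOR ((1 AND 0) AND (0 IMPLIES 0))) -> 1
  row 19 [10011]: ((1 AND (1 OR 1)) XOR ((1 AND 0) AND (1 IMPLIES 1))) -> 1
  row 20 [10100]: ((1 AND (0 OR 0)) XOR ((1 AND 1) AND (0 IMPLIES 0))) -> 1
  row 21 [10101]: ((1 AND (0 OR 1)) XOR ((1 AND 1) AND (1 IMPLIES 1))) -> 0
  row 22 [10110]: ((1 AND (1 OR 0)) XOR ((1 AND 1) AND (0 IMPLIES 0))) -> 0
  row 23 [10111]: ((1 AND (1 OR 1)) XOR ((1 AND 1) AND (1 IMPLIES 1))) -> 0
  row 24 [11000]: ((1 AND (0 OR 0)) XOR ((1 AND 0) AND (0 IMPLIES 0))) -> 0
  row 25 [11001]: ((1 AND (0 OR 1)) XOR ((1 AND 0) AND (1 IMPLIES 1))) -> 1
  row 26 [11010]: ((1 AND (1 OR 0)) XOR ((1 AND 0) AND (0 IMPLIES 0))) -> 1
  row 27 [11011]: ((1 AND (1 OR 1)) XOR ((1 AND 0) AND (1 IMPLIES 1))) -> 1
  row 28 [11100]: ((1 AND (0 OR 0)) XOR ((1 AND 1) AND (0 IMPLIES 0))) -> 1
  row 29 [11101]: ((1 AND (0 OR 1)) XOR ((1 AND 1) AND (1 IMPLIES 1))) -> 0
  row 30 [11110]: ((1 AND (1 OR 0)) XOR ((1 AND 1) AND (0 IMPLIES 0))) -> 0
  row 31 [11111]: ((1 AND (1 OR 1)) XOR ((1 AND 1) AND (1 IMPLIES 1))) -> 0
Full result column, 8 rows per line (x1,x2 fixed per line; x3,x4,x5 runs 000..111 left to right):
  rows 0-7 [x1,x2=00]: 00000000  (ones: 0)
  rows 8-15 [x1,x2=01]: 00000000  (ones: 0)
  rows 16-23 [x1,x2=10]: 01111000  (ones: 4)
  rows 24-31 [x1,x2=11]: 01111000  (ones: 4)
Count of 1-rows = 0+0+4+4 = 8

8


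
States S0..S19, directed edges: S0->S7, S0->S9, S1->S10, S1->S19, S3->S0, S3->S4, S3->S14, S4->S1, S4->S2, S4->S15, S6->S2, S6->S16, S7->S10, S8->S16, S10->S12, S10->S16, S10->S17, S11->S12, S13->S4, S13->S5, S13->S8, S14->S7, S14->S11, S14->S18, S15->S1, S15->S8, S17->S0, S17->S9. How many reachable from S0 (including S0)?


BFS from S0:
  layer 0: {S0}
  layer 1: {S7, S9}
  layer 2: {S10}
  layer 3: {S12, S16, S17}
Reachable set: {S0, S7, S9, S10, S12, S16, S17}
Count = 7

7


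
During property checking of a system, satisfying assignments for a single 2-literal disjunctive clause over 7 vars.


Step 1: Total=2^7=128
Step 2: Unsat when all 2 false: 2^5=32
Step 3: Sat=128-32=96

96


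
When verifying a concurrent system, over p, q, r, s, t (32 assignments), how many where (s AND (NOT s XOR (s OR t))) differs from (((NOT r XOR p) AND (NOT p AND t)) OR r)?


F1 = (s AND (NOT s XOR (s OR t)))
F2 = (((NOT r XOR p) AND (NOT p AND t)) OR r)
Evaluate both on each of 32 rows (bits = p,q,r,s,t):
  row 0 [00000]: F1=0 F2=0 -> 0
  row 1 [00001]: F1=0 F2=1 (differ) -> 1
  row 2 [00010]: F1=1 F2=0 (differ) -> 1
  row 3 [00011]: F1=1 F2=1 -> 0
  row 4 [00100]: F1=0 F2=1 (differ) -> 1
  row 5 [00101]: F1=0 F2=1 (differ) -> 1
  row 6 [00110]: F1=1 F2=1 -> 0
  row 7 [00111]: F1=1 F2=1 -> 0
  row 8 [01000]: F1=0 F2=0 -> 0
  row 9 [01001]: F1=0 F2=1 (differ) -> 1
  row 10 [01010]: F1=1 F2=0 (differ) -> 1
  row 11 [01011]: F1=1 F2=1 -> 0
  row 12 [01100]: F1=0 F2=1 (differ) -> 1
  row 13 [01101]: F1=0 F2=1 (differ) -> 1
  row 14 [01110]: F1=1 F2=1 -> 0
  row 15 [01111]: F1=1 F2=1 -> 0
  row 16 [10000]: F1=0 F2=0 -> 0
  row 17 [10001]: F1=0 F2=0 -> 0
  row 18 [10010]: F1=1 F2=0 (differ) -> 1
  row 19 [10011]: F1=1 F2=0 (differ) -> 1
  row 20 [10100]: F1=0 F2=1 (differ) -> 1
  row 21 [10101]: F1=0 F2=1 (differ) -> 1
  row 22 [10110]: F1=1 F2=1 -> 0
  row 23 [10111]: F1=1 F2=1 -> 0
  row 24 [11000]: F1=0 F2=0 -> 0
  row 25 [11001]: F1=0 F2=0 -> 0
  row 26 [11010]: F1=1 F2=0 (differ) -> 1
  row 27 [11011]: F1=1 F2=0 (differ) -> 1
  row 28 [11100]: F1=0 F2=1 (differ) -> 1
  row 29 [11101]: F1=0 F2=1 (differ) -> 1
  row 30 [11110]: F1=1 F2=1 -> 0
  row 31 [11111]: F1=1 F2=1 -> 0
Full result column, 8 rows per line (p,q fixed per line; r,s,t runs 000..111 left to right):
  rows 0-7 [p,q=00]: 01101100  (ones: 4)
  rows 8-15 [p,q=01]: 01101100  (ones: 4)
  rows 16-23 [p,q=10]: 00111100  (ones: 4)
  rows 24-31 [p,q=11]: 00111100  (ones: 4)
Disagreements = 4+4+4+4 = 16

16


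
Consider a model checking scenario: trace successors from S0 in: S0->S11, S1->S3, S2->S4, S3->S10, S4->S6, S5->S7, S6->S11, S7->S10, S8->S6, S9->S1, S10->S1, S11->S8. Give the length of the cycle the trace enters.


Trace from S0 until a state repeats:
  S0 -> S11 -> S8 -> S6 -> S11
S11 first seen at step 1, revisited at step 4.
Cycle length = 4 - 1 = 3

3


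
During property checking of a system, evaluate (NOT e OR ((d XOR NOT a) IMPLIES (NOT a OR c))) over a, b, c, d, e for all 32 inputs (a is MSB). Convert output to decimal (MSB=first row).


Formula: (NOT e OR ((d XOR NOT a) IMPLIES (NOT a OR c))) over a, b, c, d, e (32 rows)
Evaluate each row (bits = a,b,c,d,e, MSB first):
  row 0 [00000]: (NOT 0 OR ((0 XOR NOT 0) IMPLIES (NOT 0 OR 0))) -> 1
  row 1 [00001]: (NOT 1 OR ((0 XOR NOT 0) IMPLIES (NOT 0 OR 0))) -> 1
  row 2 [00010]: (NOT 0 OR ((1 XOR NOT 0) IMPLIES (NOT 0 OR 0))) -> 1
  row 3 [00011]: (NOT 1 OR ((1 XOR NOT 0) IMPLIES (NOT 0 OR 0))) -> 1
  row 4 [00100]: (NOT 0 OR ((0 XOR NOT 0) IMPLIES (NOT 0 OR 1))) -> 1
  row 5 [00101]: (NOT 1 OR ((0 XOR NOT 0) IMPLIES (NOT 0 OR 1))) -> 1
  row 6 [00110]: (NOT 0 OR ((1 XOR NOT 0) IMPLIES (NOT 0 OR 1))) -> 1
  row 7 [00111]: (NOT 1 OR ((1 XOR NOT 0) IMPLIES (NOT 0 OR 1))) -> 1
  row 8 [01000]: (NOT 0 OR ((0 XOR NOT 0) IMPLIES (NOT 0 OR 0))) -> 1
  row 9 [01001]: (NOT 1 OR ((0 XOR NOT 0) IMPLIES (NOT 0 OR 0))) -> 1
  row 10 [01010]: (NOT 0 OR ((1 XOR NOT 0) IMPLIES (NOT 0 OR 0))) -> 1
  row 11 [01011]: (NOT 1 OR ((1 XOR NOT 0) IMPLIES (NOT 0 OR 0))) -> 1
  row 12 [01100]: (NOT 0 OR ((0 XOR NOT 0) IMPLIES (NOT 0 OR 1))) -> 1
  row 13 [01101]: (NOT 1 OR ((0 XOR NOT 0) IMPLIES (NOT 0 OR 1))) -> 1
  row 14 [01110]: (NOT 0 OR ((1 XOR NOT 0) IMPLIES (NOT 0 OR 1))) -> 1
  row 15 [01111]: (NOT 1 OR ((1 XOR NOT 0) IMPLIES (NOT 0 OR 1))) -> 1
  row 16 [10000]: (NOT 0 OR ((0 XOR NOT 1) IMPLIES (NOT 1 OR 0))) -> 1
  row 17 [10001]: (NOT 1 OR ((0 XOR NOT 1) IMPLIES (NOT 1 OR 0))) -> 1
  row 18 [10010]: (NOT 0 OR ((1 XOR NOT 1) IMPLIES (NOT 1 OR 0))) -> 1
  row 19 [10011]: (NOT 1 OR ((1 XOR NOT 1) IMPLIES (NOT 1 OR 0))) -> 0
  row 20 [10100]: (NOT 0 OR ((0 XOR NOT 1) IMPLIES (NOT 1 OR 1))) -> 1
  row 21 [10101]: (NOT 1 OR ((0 XOR NOT 1) IMPLIES (NOT 1 OR 1))) -> 1
  row 22 [10110]: (NOT 0 OR ((1 XOR NOT 1) IMPLIES (NOT 1 OR 1))) -> 1
  row 23 [10111]: (NOT 1 OR ((1 XOR NOT 1) IMPLIES (NOT 1 OR 1))) -> 1
  row 24 [11000]: (NOT 0 OR ((0 XOR NOT 1) IMPLIES (NOT 1 OR 0))) -> 1
  row 25 [11001]: (NOT 1 OR ((0 XOR NOT 1) IMPLIES (NOT 1 OR 0))) -> 1
  row 26 [11010]: (NOT 0 OR ((1 XOR NOT 1) IMPLIES (NOT 1 OR 0))) -> 1
  row 27 [11011]: (NOT 1 OR ((1 XOR NOT 1) IMPLIES (NOT 1 OR 0))) -> 0
  row 28 [11100]: (NOT 0 OR ((0 XOR NOT 1) IMPLIES (NOT 1 OR 1))) -> 1
  row 29 [11101]: (NOT 1 OR ((0 XOR NOT 1) IMPLIES (NOT 1 OR 1))) -> 1
  row 30 [11110]: (NOT 0 OR ((1 XOR NOT 1) IMPLIES (NOT 1 OR 1))) -> 1
  row 31 [11111]: (NOT 1 OR ((1 XOR NOT 1) IMPLIES (NOT 1 OR 1))) -> 1
Full result column, 4 rows per line (a,b,c fixed per line; d,e runs 00..11 left to right):
  rows 0-3 [a,b,c=000]: 1111  = hex F
  rows 4-7 [a,b,c=001]: 1111  = hex F
  rows 8-11 [a,b,c=010]: 1111  = hex F
  rows 12-15 [a,b,c=011]: 1111  = hex F
  rows 16-19 [a,b,c=100]: 1110  = hex E
  rows 20-23 [a,b,c=101]: 1111  = hex F
  rows 24-27 [a,b,c=110]: 1110  = hex E
  rows 28-31 [a,b,c=111]: 1111  = hex F
Output column (row 0 .. row 31) = 11111111111111111110111111101111
Output column grouped in 4s = 1111 1111 1111 1111 1110 1111 1110 1111 = 0xFFFFEFEF
Convert to decimal digit by digit (value = value*16 + digit):
  F -> 15
  15*16 + 15 (F) = 255
  255*16 + 15 (F) = 4095
  4095*16 + 15 (F) = 65535
  65535*16 + 14 (E) = 1048574
  1048574*16 + 15 (F) = 16777199
  16777199*16 + 14 (E) = 268435198
  268435198*16 + 15 (F) = 4294963183
Decimal = 4294963183

4294963183


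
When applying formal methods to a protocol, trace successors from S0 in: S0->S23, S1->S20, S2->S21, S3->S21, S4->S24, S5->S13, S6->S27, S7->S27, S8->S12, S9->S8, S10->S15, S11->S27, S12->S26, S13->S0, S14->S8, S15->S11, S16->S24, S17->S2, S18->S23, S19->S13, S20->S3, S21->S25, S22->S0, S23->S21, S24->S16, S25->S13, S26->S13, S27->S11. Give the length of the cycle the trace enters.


Trace from S0 until a state repeats:
  S0 -> S23 -> S21 -> S25 -> S13 -> S0
S0 first seen at step 0, revisited at step 5.
Cycle length = 5 - 0 = 5

5


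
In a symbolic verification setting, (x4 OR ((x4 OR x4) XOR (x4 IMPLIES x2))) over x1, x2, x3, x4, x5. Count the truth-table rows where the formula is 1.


Formula: (x4 OR ((x4 OR x4) XOR (x4 IMPLIES x2))) over 5 vars (32 rows)
Evaluate each row (x1, x2, x3, x4, x5 as bits, MSB first):
  row 0 [00000]: (0 OR ((0 OR 0) XOR (0 IMPLIES 0))) -> 1
  row 1 [00001]: (0 OR ((0 OR 0) XOR (0 IMPLIES 0))) -> 1
  row 2 [00010]: (1 OR ((1 OR 1) XOR (1 IMPLIES 0))) -> 1
  row 3 [00011]: (1 OR ((1 OR 1) XOR (1 IMPLIES 0))) -> 1
  row 4 [00100]: (0 OR ((0 OR 0) XOR (0 IMPLIES 0))) -> 1
  row 5 [00101]: (0 OR ((0 OR 0) XOR (0 IMPLIES 0))) -> 1
  row 6 [00110]: (1 OR ((1 OR 1) XOR (1 IMPLIES 0))) -> 1
  row 7 [00111]: (1 OR ((1 OR 1) XOR (1 IMPLIES 0))) -> 1
  row 8 [01000]: (0 OR ((0 OR 0) XOR (0 IMPLIES 1))) -> 1
  row 9 [01001]: (0 OR ((0 OR 0) XOR (0 IMPLIES 1))) -> 1
  row 10 [01010]: (1 OR ((1 OR 1) XOR (1 IMPLIES 1))) -> 1
  row 11 [01011]: (1 OR ((1 OR 1) XOR (1 IMPLIES 1))) -> 1
  row 12 [01100]: (0 OR ((0 OR 0) XOR (0 IMPLIES 1))) -> 1
  row 13 [01101]: (0 OR ((0 OR 0) XOR (0 IMPLIES 1))) -> 1
  row 14 [01110]: (1 OR ((1 OR 1) XOR (1 IMPLIES 1))) -> 1
  row 15 [01111]: (1 OR ((1 OR 1) XOR (1 IMPLIES 1))) -> 1
  row 16 [10000]: (0 OR ((0 OR 0) XOR (0 IMPLIES 0))) -> 1
  row 17 [10001]: (0 OR ((0 OR 0) XOR (0 IMPLIES 0))) -> 1
  row 18 [10010]: (1 OR ((1 OR 1) XOR (1 IMPLIES 0))) -> 1
  row 19 [10011]: (1 OR ((1 OR 1) XOR (1 IMPLIES 0))) -> 1
  row 20 [10100]: (0 OR ((0 OR 0) XOR (0 IMPLIES 0))) -> 1
  row 21 [10101]: (0 OR ((0 OR 0) XOR (0 IMPLIES 0))) -> 1
  row 22 [10110]: (1 OR ((1 OR 1) XOR (1 IMPLIES 0))) -> 1
  row 23 [10111]: (1 OR ((1 OR 1) XOR (1 IMPLIES 0))) -> 1
  row 24 [11000]: (0 OR ((0 OR 0) XOR (0 IMPLIES 1))) -> 1
  row 25 [11001]: (0 OR ((0 OR 0) XOR (0 IMPLIES 1))) -> 1
  row 26 [11010]: (1 OR ((1 OR 1) XOR (1 IMPLIES 1))) -> 1
  row 27 [11011]: (1 OR ((1 OR 1) XOR (1 IMPLIES 1))) -> 1
  row 28 [11100]: (0 OR ((0 OR 0) XOR (0 IMPLIES 1))) -> 1
  row 29 [11101]: (0 OR ((0 OR 0) XOR (0 IMPLIES 1))) -> 1
  row 30 [11110]: (1 OR ((1 OR 1) XOR (1 IMPLIES 1))) -> 1
  row 31 [11111]: (1 OR ((1 OR 1) XOR (1 IMPLIES 1))) -> 1
Full result column, 8 rows per line (x1,x2 fixed per line; x3,x4,x5 runs 000..111 left to right):
  rows 0-7 [x1,x2=00]: 11111111  (ones: 8)
  rows 8-15 [x1,x2=01]: 11111111  (ones: 8)
  rows 16-23 [x1,x2=10]: 11111111  (ones: 8)
  rows 24-31 [x1,x2=11]: 11111111  (ones: 8)
Count of 1-rows = 8+8+8+8 = 32

32


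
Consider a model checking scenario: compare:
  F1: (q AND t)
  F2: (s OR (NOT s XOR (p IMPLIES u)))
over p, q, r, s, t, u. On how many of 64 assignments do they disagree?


F1 = (q AND t)
F2 = (s OR (NOT s XOR (p IMPLIES u)))
Evaluate both on each of 64 rows (bits = p,q,r,s,t,u):
  row 0 [000000]: F1=0 F2=0 -> 0
  row 1 [000001]: F1=0 F2=0 -> 0
  row 2 [000010]: F1=0 F2=0 -> 0
  row 3 [000011]: F1=0 F2=0 -> 0
  row 4 [000100]: F1=0 F2=1 (differ) -> 1
  (every remaining row is evaluated the same way; all 64 results are listed next)
Full result column, 8 rows per line (p,q,r fixed per line; s,t,u runs 000..111 left to right):
  rows 0-7 [p,q,r=000]: 00001111  (ones: 4)
  rows 8-15 [p,q,r=001]: 00001111  (ones: 4)
  rows 16-23 [p,q,r=010]: 00111100  (ones: 4)
  rows 24-31 [p,q,r=011]: 00111100  (ones: 4)
  rows 32-39 [p,q,r=100]: 10101111  (ones: 6)
  rows 40-47 [p,q,r=101]: 10101111  (ones: 6)
  rows 48-55 [p,q,r=110]: 10011100  (ones: 4)
  rows 56-63 [p,q,r=111]: 10011100  (ones: 4)
Disagreements = 4+4+4+4+6+6+4+4 = 36

36


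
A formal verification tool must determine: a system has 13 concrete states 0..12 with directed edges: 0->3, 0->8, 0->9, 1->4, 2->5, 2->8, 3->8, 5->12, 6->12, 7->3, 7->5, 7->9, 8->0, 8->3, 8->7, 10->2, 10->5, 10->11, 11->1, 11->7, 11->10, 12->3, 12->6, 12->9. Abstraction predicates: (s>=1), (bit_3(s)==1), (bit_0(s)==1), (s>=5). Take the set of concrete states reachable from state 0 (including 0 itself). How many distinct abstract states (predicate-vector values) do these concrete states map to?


BFS from 0:
Concrete reachable: {0, 3, 5, 6, 7, 8, 9, 12}
Abstract via predicates (s>=1), (bit_3(s)==1), (bit_0(s)==1), (s>=5):
  (0,0,0,0) <- {0}
  (1,0,0,1) <- {6}
  (1,0,1,0) <- {3}
  (1,0,1,1) <- {5, 7}
  (1,1,0,1) <- {8, 12}
  (1,1,1,1) <- {9}
Distinct abstract states = 6

6


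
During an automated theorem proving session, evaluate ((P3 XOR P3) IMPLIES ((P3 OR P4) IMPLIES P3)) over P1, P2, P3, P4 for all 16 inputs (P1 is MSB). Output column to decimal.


Formula: ((P3 XOR P3) IMPLIES ((P3 OR P4) IMPLIES P3)) over P1, P2, P3, P4 (16 rows)
Evaluate each row (bits = P1,P2,P3,P4, MSB first):
  row 0 [0000]: ((0 XOR 0) IMPLIES ((0 OR 0) IMPLIES 0)) -> 1
  row 1 [0001]: ((0 XOR 0) IMPLIES ((0 OR 1) IMPLIES 0)) -> 1
  row 2 [0010]: ((1 XOR 1) IMPLIES ((1 OR 0) IMPLIES 1)) -> 1
  row 3 [0011]: ((1 XOR 1) IMPLIES ((1 OR 1) IMPLIES 1)) -> 1
  row 4 [0100]: ((0 XOR 0) IMPLIES ((0 OR 0) IMPLIES 0)) -> 1
  row 5 [0101]: ((0 XOR 0) IMPLIES ((0 OR 1) IMPLIES 0)) -> 1
  row 6 [0110]: ((1 XOR 1) IMPLIES ((1 OR 0) IMPLIES 1)) -> 1
  row 7 [0111]: ((1 XOR 1) IMPLIES ((1 OR 1) IMPLIES 1)) -> 1
  row 8 [1000]: ((0 XOR 0) IMPLIES ((0 OR 0) IMPLIES 0)) -> 1
  row 9 [1001]: ((0 XOR 0) IMPLIES ((0 OR 1) IMPLIES 0)) -> 1
  row 10 [1010]: ((1 XOR 1) IMPLIES ((1 OR 0) IMPLIES 1)) -> 1
  row 11 [1011]: ((1 XOR 1) IMPLIES ((1 OR 1) IMPLIES 1)) -> 1
  row 12 [1100]: ((0 XOR 0) IMPLIES ((0 OR 0) IMPLIES 0)) -> 1
  row 13 [1101]: ((0 XOR 0) IMPLIES ((0 OR 1) IMPLIES 0)) -> 1
  row 14 [1110]: ((1 XOR 1) IMPLIES ((1 OR 0) IMPLIES 1)) -> 1
  row 15 [1111]: ((1 XOR 1) IMPLIES ((1 OR 1) IMPLIES 1)) -> 1
Full result column, 4 rows per line (P1,P2 fixed per line; P3,P4 runs 00..11 left to right):
  rows 0-3 [P1,P2=00]: 1111  = hex F
  rows 4-7 [P1,P2=01]: 1111  = hex F
  rows 8-11 [P1,P2=10]: 1111  = hex F
  rows 12-15 [P1,P2=11]: 1111  = hex F
Output column (row 0 .. row 15) = 1111111111111111
Output column grouped in 4s = 1111 1111 1111 1111 = 0xFFFF
Convert to decimal digit by digit (value = value*16 + digit):
  F -> 15
  15*16 + 15 (F) = 255
  255*16 + 15 (F) = 4095
  4095*16 + 15 (F) = 65535
Decimal = 65535

65535


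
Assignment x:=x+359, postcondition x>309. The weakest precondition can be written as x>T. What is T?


Formula: wp(x:=E, P) = P[E/x] (substitute E for x in postcondition)
Step 1: Postcondition: x>309
Step 2: Substitute x+359 for x: x+359>309
Step 3: Solve for x: x > 309-359 = -50

-50


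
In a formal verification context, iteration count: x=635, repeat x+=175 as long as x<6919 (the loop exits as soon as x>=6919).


Step 1: x goes from 635 toward 6919 by 175; the body runs while x<6919, so iterations = ceil((bound-start)/step)
Step 2: Distance=6284
Step 3: ceil(6284/175)=36

36


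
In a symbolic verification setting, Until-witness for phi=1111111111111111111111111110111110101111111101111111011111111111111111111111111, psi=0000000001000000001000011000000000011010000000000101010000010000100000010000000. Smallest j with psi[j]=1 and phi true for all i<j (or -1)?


(phi U psi) at 0: need smallest j with psi[j]=1 and phi[i]=1 for all i in [0,j).
Scan from step 0:
  step 0: phi=1, psi=0 -> continue
  step 1: phi=1, psi=0 -> continue
  step 2: phi=1, psi=0 -> continue
  step 3: phi=1, psi=0 -> continue
  step 9: psi=1 and phi held for [0,9) -> witness found
Witness step = 9

9


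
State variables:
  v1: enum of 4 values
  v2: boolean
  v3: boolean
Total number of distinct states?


State space = product of domain sizes of all variables.
Domain sizes:
  v1 (enum of 4 values): 4
  v2 (boolean): 2
  v3 (boolean): 2
Product = 4 * 2 * 2 = 16

16


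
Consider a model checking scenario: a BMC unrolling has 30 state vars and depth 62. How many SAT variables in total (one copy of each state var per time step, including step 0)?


BMC unrolls to depth k, creating one copy of each state var for steps 0..k.
Step count = 62 + 1 = 63 (steps 0 through 62)
Vars per step = 30
Total = 30 * 63 = 1890

1890
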